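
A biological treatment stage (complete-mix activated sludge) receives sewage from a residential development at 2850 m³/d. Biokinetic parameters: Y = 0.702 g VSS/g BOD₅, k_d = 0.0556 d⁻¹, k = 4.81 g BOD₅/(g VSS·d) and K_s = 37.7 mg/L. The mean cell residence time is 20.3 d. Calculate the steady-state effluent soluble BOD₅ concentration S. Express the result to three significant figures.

From the Monod/SRT balance for a CMAS, S = K_s·(1+k_d θ_c)/[θ_c·(Y k − k_d) − 1] = 37.7 × (1 + 0.0556 × 20.3) / [20.3 × (0.702 × 4.81 − 0.0556) − 1] = 80.25 / 66.42 = 1.208 mg/L.

S ≈ 1.21 mg/L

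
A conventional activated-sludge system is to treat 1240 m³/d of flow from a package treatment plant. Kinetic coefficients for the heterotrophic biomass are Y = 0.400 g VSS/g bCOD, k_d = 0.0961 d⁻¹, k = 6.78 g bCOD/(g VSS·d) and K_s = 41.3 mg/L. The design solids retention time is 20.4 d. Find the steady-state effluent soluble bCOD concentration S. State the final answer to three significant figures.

For a completely mixed reactor with recycle the Lawrence–McCarty relation gives S = K_s·(1 + k_d·θ_c) / [θ_c·(Y·k − k_d) − 1] = 41.3 × (1 + 0.0961 × 20.4) / [20.4 × (0.400 × 6.78 − 0.0961) − 1] = 122.3 / 52.36 = 2.335 mg/L.

S ≈ 2.33 mg/L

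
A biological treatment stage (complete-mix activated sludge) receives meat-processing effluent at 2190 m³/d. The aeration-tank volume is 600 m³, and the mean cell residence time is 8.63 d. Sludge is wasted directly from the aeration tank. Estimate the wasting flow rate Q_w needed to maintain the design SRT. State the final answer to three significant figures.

Q_w ≈ 69.5 m³/d

Wasting from the aeration tank: Q_w = V / θ_c = 600.0 / 8.63 = 69.52 m³/d.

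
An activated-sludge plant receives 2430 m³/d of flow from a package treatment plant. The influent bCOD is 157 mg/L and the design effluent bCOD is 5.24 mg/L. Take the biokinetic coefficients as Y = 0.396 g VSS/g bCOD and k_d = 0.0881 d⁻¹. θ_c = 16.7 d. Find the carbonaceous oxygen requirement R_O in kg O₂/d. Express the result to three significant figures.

R_O ≈ 285 kg O₂/d

Correct the yield for decay: Y_obs = Y/(1 + k_d θ_c) = 0.396 / (1 + 0.0881 × 16.7) = 0.396 / 2.471 = 0.1602.
Q·(S₀ − S) = 2430 × (157 − 5.24) × 10⁻³ = 368.8 kg/d removed.
Net sludge production P_X = 0.1602 × 368.8 = 59.09 kg VSS/d.
Carbonaceous O₂ demand = substrate oxidised − cell-mass equivalent = 368.8 − 1.42 × 59.09 = 284.9 kg O₂/d.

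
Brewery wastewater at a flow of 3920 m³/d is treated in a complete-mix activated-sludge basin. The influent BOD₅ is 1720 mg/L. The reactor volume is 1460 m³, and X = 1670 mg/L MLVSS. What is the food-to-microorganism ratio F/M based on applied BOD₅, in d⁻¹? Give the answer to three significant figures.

F/M ≈ 2.77 d⁻¹

F/M = Q·S₀ / (V·X) = 3920 × 1720 / (1460 × 1670) = 2.765 g BOD₅·(g VSS·d)⁻¹.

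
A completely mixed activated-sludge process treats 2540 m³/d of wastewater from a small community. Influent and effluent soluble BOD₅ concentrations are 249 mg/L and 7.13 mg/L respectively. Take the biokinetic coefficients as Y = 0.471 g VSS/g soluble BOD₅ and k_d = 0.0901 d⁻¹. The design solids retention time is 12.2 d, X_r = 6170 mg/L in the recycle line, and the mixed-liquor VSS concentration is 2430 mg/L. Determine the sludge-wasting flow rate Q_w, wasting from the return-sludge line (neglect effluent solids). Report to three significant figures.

Q_w ≈ 22.3 m³/d

Steady-state biomass mass balance: V·X·(1 + k_d·θ_c) = Y·Q·(S₀ − S)·θ_c, so V = 0.471 × 2540 × (249 − 7.13) × 12.2 / [2430 × (1 + 0.0901 × 12.2)] = 3.53×10^6 / 5101 = 692.0 m³.
Q_w = (V·X)/(θ_c X_r) = 692.0 × 2430 / (12.2 × 6170) = 22.34 m³/d.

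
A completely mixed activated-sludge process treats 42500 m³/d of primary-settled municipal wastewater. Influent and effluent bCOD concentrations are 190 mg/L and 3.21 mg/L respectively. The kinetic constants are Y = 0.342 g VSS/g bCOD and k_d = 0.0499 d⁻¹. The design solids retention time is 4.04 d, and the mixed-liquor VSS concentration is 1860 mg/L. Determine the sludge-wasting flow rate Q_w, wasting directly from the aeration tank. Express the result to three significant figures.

Q_w ≈ 1210 m³/d

Steady-state biomass mass balance: V·X·(1 + k_d·θ_c) = Y·Q·(S₀ − S)·θ_c, so V = 0.342 × 42500 × (190 − 3.21) × 4.04 / [1860 × (1 + 0.0499 × 4.04)] = 1.1×10^7 / 2235 = 4908 m³.
With mixed-liquor wasting, θ_c = V/Q_w, so Q_w = V/θ_c = 4908/4.04 = 1215 m³/d.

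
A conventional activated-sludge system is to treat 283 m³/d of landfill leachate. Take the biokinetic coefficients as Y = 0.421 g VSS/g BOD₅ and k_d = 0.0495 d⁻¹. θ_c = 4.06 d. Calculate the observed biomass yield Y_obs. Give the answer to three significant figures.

Correct the yield for decay: Y_obs = Y/(1 + k_d θ_c) = 0.421 / (1 + 0.0495 × 4.06) = 0.421 / 1.201 = 0.3505.

Y_obs ≈ 0.351 g VSS/g BOD₅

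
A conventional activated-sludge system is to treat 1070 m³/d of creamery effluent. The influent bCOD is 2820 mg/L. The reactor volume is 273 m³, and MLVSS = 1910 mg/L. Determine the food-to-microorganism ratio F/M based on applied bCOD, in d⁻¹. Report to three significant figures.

F/M ≈ 5.79 d⁻¹

F/M = applied load / biomass = Q·S₀/(V·X) = 1070 × 2820 / (273.0 × 1910) = 5.787 d⁻¹.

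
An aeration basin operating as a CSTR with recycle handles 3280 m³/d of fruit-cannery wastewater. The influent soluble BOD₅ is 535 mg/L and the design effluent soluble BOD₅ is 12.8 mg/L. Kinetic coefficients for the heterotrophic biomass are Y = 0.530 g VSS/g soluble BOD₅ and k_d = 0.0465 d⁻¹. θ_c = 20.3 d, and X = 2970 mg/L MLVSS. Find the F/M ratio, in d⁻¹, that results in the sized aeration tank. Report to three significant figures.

Steady-state biomass mass balance: V·X·(1 + k_d·θ_c) = Y·Q·(S₀ − S)·θ_c, so V = 0.530 × 3280 × (535 − 12.8) × 20.3 / [2970 × (1 + 0.0465 × 20.3)] = 1.84×10^7 / 5774 = 3192 m³.
F/M = Q·S₀ / (V·X) = 3280 × 535 / (3192 × 2970) = 0.1851 g soluble BOD₅·(g VSS·d)⁻¹.

F/M ≈ 0.185 d⁻¹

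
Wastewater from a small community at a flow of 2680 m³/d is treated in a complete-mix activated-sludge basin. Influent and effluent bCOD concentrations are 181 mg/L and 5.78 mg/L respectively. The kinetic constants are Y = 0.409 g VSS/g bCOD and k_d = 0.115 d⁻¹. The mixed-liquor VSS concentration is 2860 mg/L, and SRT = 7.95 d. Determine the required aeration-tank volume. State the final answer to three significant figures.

V ≈ 279 m³

From the SRT design equation V = Y Q (S₀−S) θ_c / [X (1 + k_d θ_c)] = 0.409 × 2680 × (181 − 5.78) × 7.95 / [2860 × (1 + 0.115 × 7.95)] = 1.53×10^6 / 5475 = 278.9 m³.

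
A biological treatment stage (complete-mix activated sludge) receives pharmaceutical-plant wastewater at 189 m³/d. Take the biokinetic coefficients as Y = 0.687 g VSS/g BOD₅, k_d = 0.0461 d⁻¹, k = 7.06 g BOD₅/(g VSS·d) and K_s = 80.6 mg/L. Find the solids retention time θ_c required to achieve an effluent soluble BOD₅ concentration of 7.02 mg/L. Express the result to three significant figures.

θ_c ≈ 2.92 d

From 1/θ_c = Y·k·S/(K_s + S) − k_d: Y·k·S/(K_s+S) = 0.687 × 7.06 × 7.02 / (80.6 + 7.02) = 0.3886 d⁻¹.
θ_c = 1/(μ − k_d) = 1/(0.3886 − 0.0461) = 1/0.3425 = 2.920 d.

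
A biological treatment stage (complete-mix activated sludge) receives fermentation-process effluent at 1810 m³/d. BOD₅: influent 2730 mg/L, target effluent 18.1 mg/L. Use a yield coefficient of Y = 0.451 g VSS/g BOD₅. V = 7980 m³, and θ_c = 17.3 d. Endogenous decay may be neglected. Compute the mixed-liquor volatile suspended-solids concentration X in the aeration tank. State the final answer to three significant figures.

From V·X = Y·Q·(S₀ − S)·θ_c (decay neglected): X = 0.451 × 1810 × (2730 − 18.1) × 17.3 / 7980 = 4799 mg/L.

X ≈ 4800 mg/L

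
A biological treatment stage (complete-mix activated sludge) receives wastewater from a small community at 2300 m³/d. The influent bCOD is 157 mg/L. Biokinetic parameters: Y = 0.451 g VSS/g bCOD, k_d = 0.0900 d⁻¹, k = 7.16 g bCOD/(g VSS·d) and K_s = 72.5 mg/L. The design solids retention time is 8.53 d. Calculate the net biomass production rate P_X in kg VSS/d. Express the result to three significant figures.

From the Monod/SRT balance for a CMAS, S = K_s·(1+k_d θ_c)/[θ_c·(Y k − k_d) − 1] = 72.5 × (1 + 0.0900 × 8.53) / [8.53 × (0.451 × 7.16 − 0.0900) − 1] = 128.2 / 25.78 = 4.972 mg/L.
Correct the yield for decay: Y_obs = Y/(1 + k_d θ_c) = 0.451 / (1 + 0.0900 × 8.53) = 0.451 / 1.768 = 0.2551.
ΔS = 157 − 4.97 = 152.0 mg/L, so the substrate removal rate is 2300 × 152.0/1000 = 349.7 kg bCOD/d.
Biomass produced: P_X = Y_obs·Q·ΔS = 0.2551 × 349.7 ≈ 89.21 kg VSS/d.

P_X ≈ 89.2 kg VSS/d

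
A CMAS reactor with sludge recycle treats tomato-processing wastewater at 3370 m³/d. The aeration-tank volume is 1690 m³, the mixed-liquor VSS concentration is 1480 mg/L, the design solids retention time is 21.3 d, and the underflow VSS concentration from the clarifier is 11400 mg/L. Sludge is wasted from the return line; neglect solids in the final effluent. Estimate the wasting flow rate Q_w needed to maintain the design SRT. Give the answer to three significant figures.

Q_w ≈ 10.3 m³/d

Q_w = (V·X)/(θ_c X_r) = 1690 × 1480 / (21.3 × 11400) = 10.30 m³/d.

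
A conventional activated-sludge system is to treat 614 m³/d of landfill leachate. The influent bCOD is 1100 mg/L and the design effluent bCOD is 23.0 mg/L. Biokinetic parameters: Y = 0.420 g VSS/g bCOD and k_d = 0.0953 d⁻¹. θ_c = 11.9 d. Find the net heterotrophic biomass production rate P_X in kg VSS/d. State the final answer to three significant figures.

P_X ≈ 130 kg VSS/d

The observed yield is Y_obs = Y/(1 + k_d·θ_c) = 0.420 / (1 + 0.0953 × 11.9) = 0.420 / 2.134 = 0.1968 g VSS per g bCOD removed.
ΔS = 1100 − 23.0 = 1077 mg/L, so the substrate removal rate is 614 × 1077/1000 = 661.3 kg bCOD/d.
Net biomass production P_X = Y_obs × Q·(S₀ − S) = 0.1968 × 661.3 = 130.1 kg VSS/d.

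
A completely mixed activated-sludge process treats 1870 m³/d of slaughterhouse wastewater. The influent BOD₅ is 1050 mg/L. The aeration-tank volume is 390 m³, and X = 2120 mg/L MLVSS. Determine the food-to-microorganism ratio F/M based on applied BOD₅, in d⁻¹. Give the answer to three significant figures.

F/M = Q·S₀ / (V·X) = 1870 × 1050 / (390.0 × 2120) = 2.375 g BOD₅·(g VSS·d)⁻¹.

F/M ≈ 2.37 d⁻¹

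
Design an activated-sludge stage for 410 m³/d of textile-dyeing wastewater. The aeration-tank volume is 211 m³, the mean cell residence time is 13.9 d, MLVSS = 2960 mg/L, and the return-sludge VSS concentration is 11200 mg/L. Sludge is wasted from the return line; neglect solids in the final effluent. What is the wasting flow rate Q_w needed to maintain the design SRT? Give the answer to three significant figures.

Q_w ≈ 4.01 m³/d

θ_c = V·X/(Q_w·X_r) when wasting from the recycle, so Q_w = V·X/(θ_c·X_r) = 211.0 × 2960 / (13.9 × 11200) = 4.012 m³/d.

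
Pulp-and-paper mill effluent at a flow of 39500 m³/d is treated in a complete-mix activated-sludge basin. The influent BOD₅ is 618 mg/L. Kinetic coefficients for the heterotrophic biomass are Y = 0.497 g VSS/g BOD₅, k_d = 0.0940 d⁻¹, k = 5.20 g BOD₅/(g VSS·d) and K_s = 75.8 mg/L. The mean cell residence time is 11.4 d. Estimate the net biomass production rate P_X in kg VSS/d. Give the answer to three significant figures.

For a completely mixed reactor with recycle the Lawrence–McCarty relation gives S = K_s·(1 + k_d·θ_c) / [θ_c·(Y·k − k_d) − 1] = 75.8 × (1 + 0.0940 × 11.4) / [11.4 × (0.497 × 5.20 − 0.0940) − 1] = 157.0 / 27.39 = 5.733 mg/L.
Observed yield with endogenous decay: Y_obs = Y / (1 + k_d·θ_c) = 0.497 / (1 + 0.0940 × 11.4) = 0.497 / 2.072 = 0.2399 g VSS/g BOD₅.
Substrate removed = Q·(S₀ − S) = 39500 m³/d × (618 − 5.73) g/m³ = 2.42×10^7 g/d = 24185 kg/d.
So the net sludge growth is P_X = 0.2399 × 24185 = 5802 kg VSS/d.

P_X ≈ 5800 kg VSS/d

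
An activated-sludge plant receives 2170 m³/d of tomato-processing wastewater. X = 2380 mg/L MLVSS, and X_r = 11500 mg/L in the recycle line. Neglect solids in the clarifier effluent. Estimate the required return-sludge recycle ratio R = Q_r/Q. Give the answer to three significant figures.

R = Q_r/Q = X/(X_r − X) = 2380 / (11500 − 2380) = 0.2610.

R ≈ 0.261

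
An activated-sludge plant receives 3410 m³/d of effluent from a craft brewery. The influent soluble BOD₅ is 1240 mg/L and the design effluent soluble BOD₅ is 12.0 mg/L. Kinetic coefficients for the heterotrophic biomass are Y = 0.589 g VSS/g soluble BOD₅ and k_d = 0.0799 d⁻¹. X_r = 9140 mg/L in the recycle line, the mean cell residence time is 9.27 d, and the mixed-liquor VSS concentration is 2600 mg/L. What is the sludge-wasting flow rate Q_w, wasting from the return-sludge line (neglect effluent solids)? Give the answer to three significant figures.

Steady-state biomass mass balance: V·X·(1 + k_d·θ_c) = Y·Q·(S₀ − S)·θ_c, so V = 0.589 × 3410 × (1240 − 12.0) × 9.27 / [2600 × (1 + 0.0799 × 9.27)] = 2.29×10^7 / 4526 = 5052 m³.
θ_c = V·X/(Q_w·X_r) when wasting from the recycle, so Q_w = V·X/(θ_c·X_r) = 5052 × 2600 / (9.27 × 9140) = 155.0 m³/d.

Q_w ≈ 155 m³/d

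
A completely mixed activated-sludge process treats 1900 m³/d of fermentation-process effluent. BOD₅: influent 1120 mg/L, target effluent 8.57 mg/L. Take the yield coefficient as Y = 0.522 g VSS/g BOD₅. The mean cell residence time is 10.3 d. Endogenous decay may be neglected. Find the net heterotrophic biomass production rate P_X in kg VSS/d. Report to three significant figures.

No decay correction is needed, so Y_obs = Y = 0.522.
Mass of BOD₅ removed per day: Q(S₀ − S) = 1900 × 1111 g/m³ = 2112 kg/d.
P_X = Y_obs · Q(S₀ − S) = 0.5220 × 2112 = 1102 kg VSS/d.

P_X ≈ 1100 kg VSS/d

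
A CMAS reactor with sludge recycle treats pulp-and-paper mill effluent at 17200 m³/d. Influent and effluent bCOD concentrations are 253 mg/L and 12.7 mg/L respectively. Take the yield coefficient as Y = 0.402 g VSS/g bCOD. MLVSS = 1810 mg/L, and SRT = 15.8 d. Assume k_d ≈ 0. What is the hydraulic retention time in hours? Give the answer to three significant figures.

τ ≈ 20.2 h

With k_d = 0 the design equation reduces to V = Y Q (S₀−S) θ_c / X = 0.402 × 17200 × (253 − 12.7) × 15.8 / 1810 = 14504 m³.
τ = V/Q = 14504/17200 = 0.8433 d, or 20.24 h.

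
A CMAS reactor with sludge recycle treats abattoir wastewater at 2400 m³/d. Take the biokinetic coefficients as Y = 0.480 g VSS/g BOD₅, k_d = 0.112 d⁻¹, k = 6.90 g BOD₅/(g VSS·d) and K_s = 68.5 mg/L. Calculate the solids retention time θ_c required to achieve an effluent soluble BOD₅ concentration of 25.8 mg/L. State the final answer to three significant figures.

θ_c ≈ 1.26 d

From 1/θ_c = Y·k·S/(K_s + S) − k_d: Y·k·S/(K_s+S) = 0.480 × 6.90 × 25.8 / (68.5 + 25.8) = 0.9061 d⁻¹.
θ_c = 1/(μ − k_d) = 1/(0.9061 − 0.112) = 1/0.7941 = 1.259 d.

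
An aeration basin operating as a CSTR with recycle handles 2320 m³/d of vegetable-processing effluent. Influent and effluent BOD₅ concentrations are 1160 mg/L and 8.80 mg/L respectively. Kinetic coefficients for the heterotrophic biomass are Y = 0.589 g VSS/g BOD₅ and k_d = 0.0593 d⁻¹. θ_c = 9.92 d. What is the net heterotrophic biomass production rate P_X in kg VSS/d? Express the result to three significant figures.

The observed yield is Y_obs = Y/(1 + k_d·θ_c) = 0.589 / (1 + 0.0593 × 9.92) = 0.589 / 1.588 = 0.3708 g VSS per g BOD₅ removed.
ΔS = 1160 − 8.80 = 1151 mg/L, so the substrate removal rate is 2320 × 1151/1000 = 2671 kg BOD₅/d.
Net biomass production P_X = Y_obs × Q·(S₀ − S) = 0.3708 × 2671 = 990.5 kg VSS/d.

P_X ≈ 990 kg VSS/d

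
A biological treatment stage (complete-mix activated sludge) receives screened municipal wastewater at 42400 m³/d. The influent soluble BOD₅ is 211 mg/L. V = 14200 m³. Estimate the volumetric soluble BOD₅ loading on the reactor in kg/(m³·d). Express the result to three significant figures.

L_v = Q S₀ / V = 42400 × 211 × 10⁻³ / 14200 = 0.6300 kg/(m³·d).

L_v ≈ 0.630 kg soluble BOD₅/(m³·d)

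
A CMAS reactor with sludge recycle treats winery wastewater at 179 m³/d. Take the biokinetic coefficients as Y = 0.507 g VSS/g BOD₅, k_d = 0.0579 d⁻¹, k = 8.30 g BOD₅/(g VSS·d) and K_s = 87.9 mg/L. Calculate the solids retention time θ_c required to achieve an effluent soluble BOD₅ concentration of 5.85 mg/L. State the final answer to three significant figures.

From 1/θ_c = Y·k·S/(K_s + S) − k_d: Y·k·S/(K_s+S) = 0.507 × 8.30 × 5.85 / (87.9 + 5.85) = 0.2626 d⁻¹.
Then 1/θ_c = μ − k_d = 0.2626 − 0.0579 = 0.2047 d⁻¹, giving θ_c = 4.886 d.

θ_c ≈ 4.89 d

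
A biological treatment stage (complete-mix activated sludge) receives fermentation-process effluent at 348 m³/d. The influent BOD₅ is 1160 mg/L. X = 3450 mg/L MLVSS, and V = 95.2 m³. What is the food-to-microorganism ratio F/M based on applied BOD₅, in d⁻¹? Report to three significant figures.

F/M = Q·S₀ / (V·X) = 348 × 1160 / (95.20 × 3450) = 1.229 g BOD₅·(g VSS·d)⁻¹.

F/M ≈ 1.23 d⁻¹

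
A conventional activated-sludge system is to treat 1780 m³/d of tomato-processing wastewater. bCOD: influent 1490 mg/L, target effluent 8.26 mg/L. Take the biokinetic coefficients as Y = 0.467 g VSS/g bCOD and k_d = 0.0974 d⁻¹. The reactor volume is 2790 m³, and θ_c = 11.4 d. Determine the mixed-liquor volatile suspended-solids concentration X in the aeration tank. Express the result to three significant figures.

X ≈ 2380 mg/L

Solving the biomass balance for X: X = Y Q (S₀−S) θ_c / [V (1+k_d θ_c)] = 0.467 × 1780 × (1490 − 8.26) × 11.4 / [2790 × (1 + 0.0974 × 11.4)] = 2385 mg/L.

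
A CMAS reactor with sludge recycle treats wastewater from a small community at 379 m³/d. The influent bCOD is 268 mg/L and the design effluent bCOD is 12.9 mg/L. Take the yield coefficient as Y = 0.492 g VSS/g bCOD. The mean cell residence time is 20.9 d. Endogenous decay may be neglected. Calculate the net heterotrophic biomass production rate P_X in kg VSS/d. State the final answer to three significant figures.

P_X ≈ 47.6 kg VSS/d

No decay correction is needed, so Y_obs = Y = 0.492.
Substrate removed = Q·(S₀ − S) = 379 m³/d × (268 − 12.9) g/m³ = 9.67×10^4 g/d = 96.68 kg/d.
P_X = Y_obs · Q(S₀ − S) = 0.4920 × 96.68 = 47.57 kg VSS/d.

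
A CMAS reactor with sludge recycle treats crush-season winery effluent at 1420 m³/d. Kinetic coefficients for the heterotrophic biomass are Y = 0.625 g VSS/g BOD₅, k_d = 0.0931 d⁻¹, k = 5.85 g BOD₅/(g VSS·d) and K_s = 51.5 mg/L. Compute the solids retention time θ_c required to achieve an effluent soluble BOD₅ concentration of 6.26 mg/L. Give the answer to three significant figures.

Specific growth rate at S = 6.26 mg/L: μ = YkS/(K_s+S) = 0.625·5.85·6.26/(51.5+6.26) = 0.3963 d⁻¹.
θ_c = 1/(μ − k_d) = 1/(0.3963 − 0.0931) = 1/0.3032 = 3.299 d.

θ_c ≈ 3.30 d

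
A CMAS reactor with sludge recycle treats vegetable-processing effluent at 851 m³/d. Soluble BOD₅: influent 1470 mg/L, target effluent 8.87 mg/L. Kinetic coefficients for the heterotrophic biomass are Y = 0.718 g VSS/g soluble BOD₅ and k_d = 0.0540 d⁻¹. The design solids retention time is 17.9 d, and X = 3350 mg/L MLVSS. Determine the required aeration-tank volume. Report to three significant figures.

Rearranging the biomass balance for a CMAS with decay, V = Y·Q·ΔS·θ_c / [X·(1+k_d θ_c)] = 0.718 × 851 × (1470 − 8.87) × 17.9 / [3350 × (1 + 0.0540 × 17.9)] = 1.6×10^7 / 6588 = 2426 m³.

V ≈ 2430 m³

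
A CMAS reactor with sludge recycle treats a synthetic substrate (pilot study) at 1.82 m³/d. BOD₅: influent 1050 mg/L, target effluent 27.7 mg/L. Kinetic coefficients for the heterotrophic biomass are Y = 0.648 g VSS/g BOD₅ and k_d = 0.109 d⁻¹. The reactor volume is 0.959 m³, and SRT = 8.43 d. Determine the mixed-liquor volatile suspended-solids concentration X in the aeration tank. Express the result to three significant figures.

X ≈ 5520 mg/L

X = Y·Q·ΔS·θ_c / [V·(1 + k_d θ_c)] = 0.648 × 1.82 × (1050 − 27.7) × 8.43 / [0.959 × (1 + 0.109 × 8.43)] = 5523 mg/L.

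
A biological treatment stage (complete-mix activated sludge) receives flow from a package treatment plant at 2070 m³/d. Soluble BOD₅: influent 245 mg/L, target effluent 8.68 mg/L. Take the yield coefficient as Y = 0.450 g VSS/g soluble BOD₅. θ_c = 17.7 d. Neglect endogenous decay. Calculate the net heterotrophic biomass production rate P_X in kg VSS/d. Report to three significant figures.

Since k_d ≈ 0, Y_obs = Y = 0.450 g VSS/g soluble BOD₅.
Mass of soluble BOD₅ removed per day: Q(S₀ − S) = 2070 × 236.3 g/m³ = 489.2 kg/d.
So the net sludge growth is P_X = 0.4500 × 489.2 = 220.1 kg VSS/d.

P_X ≈ 220 kg VSS/d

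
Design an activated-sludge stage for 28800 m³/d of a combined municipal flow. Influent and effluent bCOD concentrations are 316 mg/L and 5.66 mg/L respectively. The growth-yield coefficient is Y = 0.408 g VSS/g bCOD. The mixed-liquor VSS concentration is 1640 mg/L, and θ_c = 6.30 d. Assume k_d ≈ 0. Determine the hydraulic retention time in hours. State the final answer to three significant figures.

τ ≈ 11.7 h

With k_d = 0 the design equation reduces to V = Y Q (S₀−S) θ_c / X = 0.408 × 28800 × (316 − 5.66) × 6.30 / 1640 = 14008 m³.
Hydraulic retention time τ = V/Q = 14008 / 28800 = 0.4864 d = 11.67 h.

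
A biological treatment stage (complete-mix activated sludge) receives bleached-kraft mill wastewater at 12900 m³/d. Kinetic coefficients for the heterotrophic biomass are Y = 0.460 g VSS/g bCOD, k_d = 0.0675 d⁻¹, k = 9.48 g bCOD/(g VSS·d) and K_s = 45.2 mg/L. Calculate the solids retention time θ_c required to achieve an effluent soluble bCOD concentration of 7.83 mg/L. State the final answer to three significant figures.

Specific growth rate at S = 7.83 mg/L: μ = YkS/(K_s+S) = 0.460·9.48·7.83/(45.2+7.83) = 0.6439 d⁻¹.
1/θ_c = 0.6439 − 0.0675 = 0.5764 d⁻¹, so θ_c = 1.735 d.

θ_c ≈ 1.73 d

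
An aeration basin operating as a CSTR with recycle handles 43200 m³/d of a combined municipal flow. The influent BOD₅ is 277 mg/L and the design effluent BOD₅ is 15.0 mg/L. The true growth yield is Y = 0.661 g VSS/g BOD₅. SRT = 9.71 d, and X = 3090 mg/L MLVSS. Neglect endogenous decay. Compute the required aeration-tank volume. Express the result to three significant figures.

V ≈ 23500 m³

V·X = Y·Q·ΔS·θ_c gives V = 0.661 × 43200 × (277 − 15.0) × 9.71 / 3090 = 23510 m³.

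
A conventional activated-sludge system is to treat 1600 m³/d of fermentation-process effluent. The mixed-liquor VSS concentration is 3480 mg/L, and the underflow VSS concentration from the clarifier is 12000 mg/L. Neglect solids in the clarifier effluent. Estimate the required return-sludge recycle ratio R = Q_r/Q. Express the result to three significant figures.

R = Q_r/Q = X/(X_r − X) = 3480 / (12000 − 3480) = 0.4085.

R ≈ 0.408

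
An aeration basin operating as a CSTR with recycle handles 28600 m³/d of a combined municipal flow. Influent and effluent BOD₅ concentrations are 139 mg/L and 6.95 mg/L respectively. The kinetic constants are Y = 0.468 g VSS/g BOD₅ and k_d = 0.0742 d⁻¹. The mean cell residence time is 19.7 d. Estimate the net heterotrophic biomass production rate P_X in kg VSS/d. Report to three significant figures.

Observed yield with endogenous decay: Y_obs = Y / (1 + k_d·θ_c) = 0.468 / (1 + 0.0742 × 19.7) = 0.468 / 2.462 = 0.1901 g VSS/g BOD₅.
Q·(S₀ − S) = 28600 × (139 − 6.95) × 10⁻³ = 3777 kg/d removed.
Net biomass production P_X = Y_obs × Q·(S₀ − S) = 0.1901 × 3777 = 718.0 kg VSS/d.

P_X ≈ 718 kg VSS/d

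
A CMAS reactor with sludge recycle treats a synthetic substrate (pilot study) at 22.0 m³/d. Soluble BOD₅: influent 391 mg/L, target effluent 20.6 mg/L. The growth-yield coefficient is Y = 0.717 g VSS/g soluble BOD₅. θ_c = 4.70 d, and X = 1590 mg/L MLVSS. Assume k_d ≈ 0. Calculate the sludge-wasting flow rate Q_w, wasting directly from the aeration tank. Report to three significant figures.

Q_w ≈ 3.67 m³/d

V·X = Y·Q·ΔS·θ_c gives V = 0.717 × 22.0 × (391 − 20.6) × 4.70 / 1590 = 17.27 m³.
With mixed-liquor wasting, θ_c = V/Q_w, so Q_w = V/θ_c = 17.27/4.70 = 3.675 m³/d.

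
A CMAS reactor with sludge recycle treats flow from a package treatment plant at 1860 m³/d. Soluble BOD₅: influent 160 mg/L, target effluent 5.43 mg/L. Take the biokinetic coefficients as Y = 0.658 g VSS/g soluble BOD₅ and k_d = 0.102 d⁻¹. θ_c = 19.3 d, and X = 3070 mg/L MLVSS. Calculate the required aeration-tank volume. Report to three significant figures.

V ≈ 401 m³

Steady-state biomass mass balance: V·X·(1 + k_d·θ_c) = Y·Q·(S₀ − S)·θ_c, so V = 0.658 × 1860 × (160 − 5.43) × 19.3 / [3070 × (1 + 0.102 × 19.3)] = 3.65×10^6 / 9114 = 400.6 m³.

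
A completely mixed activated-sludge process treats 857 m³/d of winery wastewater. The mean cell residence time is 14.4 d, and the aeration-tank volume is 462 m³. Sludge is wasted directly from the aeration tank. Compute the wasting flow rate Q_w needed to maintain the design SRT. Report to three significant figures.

Q_w ≈ 32.1 m³/d

For wasting at MLVSS concentration, Q_w = V/θ_c = 462.0/14.4 = 32.08 m³/d.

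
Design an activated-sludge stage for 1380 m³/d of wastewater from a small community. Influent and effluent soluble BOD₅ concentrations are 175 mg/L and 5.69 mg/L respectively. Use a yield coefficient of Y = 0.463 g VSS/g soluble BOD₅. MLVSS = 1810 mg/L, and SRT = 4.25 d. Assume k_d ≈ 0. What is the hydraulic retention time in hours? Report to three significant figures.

Biomass mass balance (decay neglected): V·X = Y·Q·(S₀ − S)·θ_c, so V = 0.463 × 1380 × (175 − 5.69) × 4.25 / 1810 = 254.0 m³.
τ = V/Q = 254.0/1380 = 0.1841 d, or 4.418 h.

τ ≈ 4.42 h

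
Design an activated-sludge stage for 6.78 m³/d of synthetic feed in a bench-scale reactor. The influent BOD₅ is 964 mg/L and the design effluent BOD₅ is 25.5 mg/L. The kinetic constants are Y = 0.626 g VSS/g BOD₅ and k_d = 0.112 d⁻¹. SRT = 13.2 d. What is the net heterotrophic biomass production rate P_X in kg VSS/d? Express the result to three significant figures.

Observed yield with endogenous decay: Y_obs = Y / (1 + k_d·θ_c) = 0.626 / (1 + 0.112 × 13.2) = 0.626 / 2.478 = 0.2526 g VSS/g BOD₅.
ΔS = 964 − 25.5 = 938.5 mg/L, so the substrate removal rate is 6.78 × 938.5/1000 = 6.363 kg BOD₅/d.
P_X = Y_obs · Q(S₀ − S) = 0.2526 × 6.363 = 1.607 kg VSS/d.

P_X ≈ 1.61 kg VSS/d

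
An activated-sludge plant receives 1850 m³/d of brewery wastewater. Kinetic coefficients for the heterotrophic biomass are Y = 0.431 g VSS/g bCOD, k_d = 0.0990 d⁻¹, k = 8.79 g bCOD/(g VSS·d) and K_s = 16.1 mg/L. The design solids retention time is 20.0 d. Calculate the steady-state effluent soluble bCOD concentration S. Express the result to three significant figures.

S ≈ 0.659 mg/L

From the Monod/SRT balance for a CMAS, S = K_s·(1+k_d θ_c)/[θ_c·(Y k − k_d) − 1] = 16.1 × (1 + 0.0990 × 20.0) / [20.0 × (0.431 × 8.79 − 0.0990) − 1] = 47.98 / 72.79 = 0.6591 mg/L.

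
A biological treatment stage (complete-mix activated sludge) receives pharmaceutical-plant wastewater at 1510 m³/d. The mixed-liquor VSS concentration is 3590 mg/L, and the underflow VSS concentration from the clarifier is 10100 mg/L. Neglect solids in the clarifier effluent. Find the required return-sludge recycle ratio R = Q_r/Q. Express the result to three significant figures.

R ≈ 0.551

Solids balance on the clarifier gives (1+R)X = R·X_r, so R = X/(X_r − X) = 3590 / (10100 − 3590) = 0.5515.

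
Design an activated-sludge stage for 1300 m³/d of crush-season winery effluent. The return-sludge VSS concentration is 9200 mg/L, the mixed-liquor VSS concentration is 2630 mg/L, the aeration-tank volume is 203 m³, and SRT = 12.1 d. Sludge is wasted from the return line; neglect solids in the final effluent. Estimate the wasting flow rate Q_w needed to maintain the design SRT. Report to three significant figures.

Q_w = (V·X)/(θ_c X_r) = 203.0 × 2630 / (12.1 × 9200) = 4.796 m³/d.

Q_w ≈ 4.80 m³/d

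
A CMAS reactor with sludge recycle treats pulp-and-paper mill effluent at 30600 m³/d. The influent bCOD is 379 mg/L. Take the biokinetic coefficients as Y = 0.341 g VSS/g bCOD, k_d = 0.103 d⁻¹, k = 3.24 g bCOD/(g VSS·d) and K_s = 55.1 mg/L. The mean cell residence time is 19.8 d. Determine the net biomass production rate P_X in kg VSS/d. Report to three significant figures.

P_X ≈ 1270 kg VSS/d

For a completely mixed reactor with recycle the Lawrence–McCarty relation gives S = K_s·(1 + k_d·θ_c) / [θ_c·(Y·k − k_d) − 1] = 55.1 × (1 + 0.103 × 19.8) / [19.8 × (0.341 × 3.24 − 0.103) − 1] = 167.5 / 18.84 = 8.891 mg/L.
Observed yield with endogenous decay: Y_obs = Y / (1 + k_d·θ_c) = 0.341 / (1 + 0.103 × 19.8) = 0.341 / 3.039 = 0.1122 g VSS/g bCOD.
Q·(S₀ − S) = 30600 × (379 − 8.89) × 10⁻³ = 11325 kg/d removed.
So the net sludge growth is P_X = 0.1122 × 11325 = 1271 kg VSS/d.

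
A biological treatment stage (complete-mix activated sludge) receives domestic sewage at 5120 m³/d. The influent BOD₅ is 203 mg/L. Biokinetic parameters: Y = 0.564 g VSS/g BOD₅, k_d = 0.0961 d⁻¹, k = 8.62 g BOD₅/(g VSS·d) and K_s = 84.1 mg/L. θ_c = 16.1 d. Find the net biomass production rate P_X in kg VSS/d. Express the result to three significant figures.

For a completely mixed reactor with recycle the Lawrence–McCarty relation gives S = K_s·(1 + k_d·θ_c) / [θ_c·(Y·k − k_d) − 1] = 84.1 × (1 + 0.0961 × 16.1) / [16.1 × (0.564 × 8.62 − 0.0961) − 1] = 214.2 / 75.73 = 2.829 mg/L.
Y_obs = Y / (1 + k_d θ_c) = 0.564 / (1 + 0.0961 × 16.1) = 0.564 / 2.547 = 0.2214.
Substrate removed = Q·(S₀ − S) = 5120 m³/d × (203 − 2.83) g/m³ = 1.02×10^6 g/d = 1025 kg/d.
So the net sludge growth is P_X = 0.2214 × 1025 = 226.9 kg VSS/d.

P_X ≈ 227 kg VSS/d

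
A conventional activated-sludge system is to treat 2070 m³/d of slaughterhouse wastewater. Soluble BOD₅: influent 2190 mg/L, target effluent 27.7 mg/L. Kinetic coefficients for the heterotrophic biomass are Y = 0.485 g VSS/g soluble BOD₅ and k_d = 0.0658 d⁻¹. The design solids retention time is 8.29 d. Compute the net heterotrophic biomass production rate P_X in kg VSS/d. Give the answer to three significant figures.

Y_obs = Y / (1 + k_d θ_c) = 0.485 / (1 + 0.0658 × 8.29) = 0.485 / 1.545 = 0.3138.
Substrate removed = Q·(S₀ − S) = 2070 m³/d × (2190 − 27.7) g/m³ = 4.48×10^6 g/d = 4476 kg/d.
Biomass produced: P_X = Y_obs·Q·ΔS = 0.3138 × 4476 ≈ 1405 kg VSS/d.

P_X ≈ 1400 kg VSS/d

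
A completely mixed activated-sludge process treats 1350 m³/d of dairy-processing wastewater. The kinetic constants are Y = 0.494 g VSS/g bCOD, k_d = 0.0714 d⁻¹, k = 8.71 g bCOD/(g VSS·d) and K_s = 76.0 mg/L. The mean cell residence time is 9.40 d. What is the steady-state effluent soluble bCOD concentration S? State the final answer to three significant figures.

Effluent substrate depends only on kinetics and SRT: S = K_s(1 + k_d θ_c) / [θ_c(Yk − k_d) − 1] = 76.0 × (1 + 0.0714 × 9.40) / [9.40 × (0.494 × 8.71 − 0.0714) − 1] = 127.0 / 38.77 = 3.276 mg/L.

S ≈ 3.28 mg/L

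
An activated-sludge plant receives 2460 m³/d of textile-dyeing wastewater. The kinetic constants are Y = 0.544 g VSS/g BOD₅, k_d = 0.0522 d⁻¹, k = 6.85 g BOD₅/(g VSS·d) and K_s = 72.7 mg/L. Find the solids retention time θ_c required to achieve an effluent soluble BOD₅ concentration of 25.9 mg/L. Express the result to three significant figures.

θ_c ≈ 1.08 d

Specific growth rate at S = 25.9 mg/L: μ = YkS/(K_s+S) = 0.544·6.85·25.9/(72.7+25.9) = 0.9788 d⁻¹.
θ_c = 1/(μ − k_d) = 1/(0.9788 − 0.0522) = 1/0.9266 = 1.079 d.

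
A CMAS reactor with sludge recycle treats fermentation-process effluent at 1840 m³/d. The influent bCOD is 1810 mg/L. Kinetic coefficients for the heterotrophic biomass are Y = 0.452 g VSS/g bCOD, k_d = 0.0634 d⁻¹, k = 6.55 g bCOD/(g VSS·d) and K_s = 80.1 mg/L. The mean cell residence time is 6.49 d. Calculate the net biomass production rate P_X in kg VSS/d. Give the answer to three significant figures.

P_X ≈ 1060 kg VSS/d

Effluent substrate depends only on kinetics and SRT: S = K_s(1 + k_d θ_c) / [θ_c(Yk − k_d) − 1] = 80.1 × (1 + 0.0634 × 6.49) / [6.49 × (0.452 × 6.55 − 0.0634) − 1] = 113.1 / 17.80 = 6.351 mg/L.
Correct the yield for decay: Y_obs = Y/(1 + k_d θ_c) = 0.452 / (1 + 0.0634 × 6.49) = 0.452 / 1.411 = 0.3202.
ΔS = 1810 − 6.35 = 1804 mg/L, so the substrate removal rate is 1840 × 1804/1000 = 3319 kg bCOD/d.
P_X = Y_obs · Q(S₀ − S) = 0.3202 × 3319 = 1063 kg VSS/d.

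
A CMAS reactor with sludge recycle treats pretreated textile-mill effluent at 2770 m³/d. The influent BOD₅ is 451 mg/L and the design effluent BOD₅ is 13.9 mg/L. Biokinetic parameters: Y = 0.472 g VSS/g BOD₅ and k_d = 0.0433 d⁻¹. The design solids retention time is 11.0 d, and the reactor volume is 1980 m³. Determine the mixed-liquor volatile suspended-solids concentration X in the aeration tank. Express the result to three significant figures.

X ≈ 2150 mg/L

Solving the biomass balance for X: X = Y Q (S₀−S) θ_c / [V (1+k_d θ_c)] = 0.472 × 2770 × (451 − 13.9) × 11.0 / [1980 × (1 + 0.0433 × 11.0)] = 2151 mg/L.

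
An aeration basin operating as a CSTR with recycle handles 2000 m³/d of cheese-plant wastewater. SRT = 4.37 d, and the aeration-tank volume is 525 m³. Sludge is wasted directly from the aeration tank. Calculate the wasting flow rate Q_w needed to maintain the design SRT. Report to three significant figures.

Q_w ≈ 120 m³/d

With mixed-liquor wasting, θ_c = V/Q_w, so Q_w = V/θ_c = 525.0/4.37 = 120.1 m³/d.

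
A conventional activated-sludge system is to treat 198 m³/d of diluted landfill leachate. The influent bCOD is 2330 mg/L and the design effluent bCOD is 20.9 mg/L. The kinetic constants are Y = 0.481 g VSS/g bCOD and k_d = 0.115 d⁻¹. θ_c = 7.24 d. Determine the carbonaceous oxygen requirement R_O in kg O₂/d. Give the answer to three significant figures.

R_O ≈ 287 kg O₂/d

Y_obs = Y / (1 + k_d θ_c) = 0.481 / (1 + 0.115 × 7.24) = 0.481 / 1.833 = 0.2625.
Substrate removed = Q·(S₀ − S) = 198 m³/d × (2330 − 20.9) g/m³ = 4.57×10^5 g/d = 457.2 kg/d.
Net sludge production P_X = 0.2625 × 457.2 = 120.0 kg VSS/d.
Carbonaceous O₂ demand = substrate oxidised − cell-mass equivalent = 457.2 − 1.42 × 120.0 = 286.8 kg O₂/d.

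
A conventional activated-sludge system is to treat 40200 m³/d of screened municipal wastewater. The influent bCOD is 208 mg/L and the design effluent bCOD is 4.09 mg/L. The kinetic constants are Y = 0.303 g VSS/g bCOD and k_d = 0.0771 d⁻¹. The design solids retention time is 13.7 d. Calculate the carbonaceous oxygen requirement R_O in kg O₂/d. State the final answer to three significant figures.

R_O ≈ 6480 kg O₂/d

Y_obs = Y / (1 + k_d θ_c) = 0.303 / (1 + 0.0771 × 13.7) = 0.303 / 2.056 = 0.1474.
ΔS = 208 − 4.09 = 203.9 mg/L, so the substrate removal rate is 40200 × 203.9/1000 = 8197 kg bCOD/d.
P_X = Y_obs·Q·(S₀ − S) = 0.1474 × 8197 = 1208 kg VSS/d.
Carbonaceous O₂ demand = substrate oxidised − cell-mass equivalent = 8197 − 1.42 × 1208 = 6482 kg O₂/d.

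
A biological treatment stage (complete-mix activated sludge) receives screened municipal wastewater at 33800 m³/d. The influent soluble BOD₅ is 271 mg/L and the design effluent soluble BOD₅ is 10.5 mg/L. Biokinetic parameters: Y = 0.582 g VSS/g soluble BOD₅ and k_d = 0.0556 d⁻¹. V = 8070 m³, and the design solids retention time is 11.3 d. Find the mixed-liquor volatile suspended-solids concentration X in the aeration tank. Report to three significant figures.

From V·X·(1 + k_d·θ_c) = Y·Q·(S₀ − S)·θ_c: X = 0.582 × 33800 × (271 − 10.5) × 11.3 / [8070 × (1 + 0.0556 × 11.3)] = 4407 mg/L.

X ≈ 4410 mg/L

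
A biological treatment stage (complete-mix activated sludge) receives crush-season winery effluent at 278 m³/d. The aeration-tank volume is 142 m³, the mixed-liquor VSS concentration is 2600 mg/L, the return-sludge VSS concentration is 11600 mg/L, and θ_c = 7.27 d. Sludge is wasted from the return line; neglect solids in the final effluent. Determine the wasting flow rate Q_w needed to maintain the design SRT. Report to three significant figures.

Wasting from the return line (neglecting effluent solids): Q_w = V·X / (θ_c·X_r) = 142.0 × 2600 / (7.27 × 11600) = 4.378 m³/d.

Q_w ≈ 4.38 m³/d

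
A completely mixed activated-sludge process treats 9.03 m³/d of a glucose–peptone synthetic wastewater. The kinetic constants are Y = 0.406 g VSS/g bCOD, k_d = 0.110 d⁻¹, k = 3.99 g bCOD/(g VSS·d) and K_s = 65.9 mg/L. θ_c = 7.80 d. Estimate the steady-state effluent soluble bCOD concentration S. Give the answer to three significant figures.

S ≈ 11.4 mg/L

Effluent substrate depends only on kinetics and SRT: S = K_s(1 + k_d θ_c) / [θ_c(Yk − k_d) − 1] = 65.9 × (1 + 0.110 × 7.80) / [7.80 × (0.406 × 3.99 − 0.110) − 1] = 122.4 / 10.78 = 11.36 mg/L.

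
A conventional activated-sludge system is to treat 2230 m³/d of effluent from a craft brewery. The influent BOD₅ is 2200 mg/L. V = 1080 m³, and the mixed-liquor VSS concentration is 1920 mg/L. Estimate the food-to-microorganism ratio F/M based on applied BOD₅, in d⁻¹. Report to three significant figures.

F/M = Q·S₀ / (V·X) = 2230 × 2200 / (1080 × 1920) = 2.366 g BOD₅·(g VSS·d)⁻¹.

F/M ≈ 2.37 d⁻¹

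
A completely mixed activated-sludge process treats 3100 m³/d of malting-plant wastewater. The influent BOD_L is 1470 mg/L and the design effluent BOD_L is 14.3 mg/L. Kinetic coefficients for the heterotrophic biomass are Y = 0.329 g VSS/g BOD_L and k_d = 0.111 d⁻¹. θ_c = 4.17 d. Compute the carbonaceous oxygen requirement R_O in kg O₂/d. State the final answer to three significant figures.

Observed yield with endogenous decay: Y_obs = Y / (1 + k_d·θ_c) = 0.329 / (1 + 0.111 × 4.17) = 0.329 / 1.463 = 0.2249 g VSS/g BOD_L.
Mass of BOD_L removed per day: Q(S₀ − S) = 3100 × 1456 g/m³ = 4513 kg/d.
Biomass synthesised: P_X = Y_obs × 4513 = 1015 kg VSS/d.
R_O = Q·ΔS − 1.42 P_X = 4513 − 1441 = 3072 kg O₂/d.

R_O ≈ 3070 kg O₂/d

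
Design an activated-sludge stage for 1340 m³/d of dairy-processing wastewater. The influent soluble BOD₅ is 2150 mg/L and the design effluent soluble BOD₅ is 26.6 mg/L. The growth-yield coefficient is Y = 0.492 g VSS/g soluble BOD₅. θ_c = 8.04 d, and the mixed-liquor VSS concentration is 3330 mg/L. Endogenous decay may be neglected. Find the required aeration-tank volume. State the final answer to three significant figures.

V·X = Y·Q·ΔS·θ_c gives V = 0.492 × 1340 × (2150 − 26.6) × 8.04 / 3330 = 3380 m³.

V ≈ 3380 m³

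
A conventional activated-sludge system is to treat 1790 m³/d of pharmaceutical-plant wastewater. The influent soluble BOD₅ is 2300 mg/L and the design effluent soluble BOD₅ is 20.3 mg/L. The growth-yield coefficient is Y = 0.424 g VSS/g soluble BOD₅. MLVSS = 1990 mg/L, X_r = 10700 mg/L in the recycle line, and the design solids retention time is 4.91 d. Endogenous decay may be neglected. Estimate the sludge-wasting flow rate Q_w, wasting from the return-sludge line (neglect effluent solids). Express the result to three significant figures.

Q_w ≈ 162 m³/d

Biomass mass balance (decay neglected): V·X = Y·Q·(S₀ − S)·θ_c, so V = 0.424 × 1790 × (2300 − 20.3) × 4.91 / 1990 = 4269 m³.
Q_w = (V·X)/(θ_c X_r) = 4269 × 1990 / (4.91 × 10700) = 161.7 m³/d.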